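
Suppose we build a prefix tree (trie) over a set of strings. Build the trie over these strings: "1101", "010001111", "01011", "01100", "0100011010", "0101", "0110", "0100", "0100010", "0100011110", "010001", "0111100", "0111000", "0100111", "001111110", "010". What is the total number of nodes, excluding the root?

41

Insert word by word; a character creates a node only if that edge doesn't already exist:
  "1101" → 4 new (1, 1, 0, 1)
  "010001111" → 9 new (0, 1, 0, 0, 0, 1, 1, 1, 1)
  "01011" → prefix "010" already present; 2 new (1, 1)
  "01100" → prefix "01" already present; 3 new (1, 0, 0)
  "0100011010" → prefix "0100011" already present; 3 new (0, 1, 0)
  "0101" → prefix "0101" already present; 0 new (none)
  "0110" → prefix "0110" already present; 0 new (none)
  "0100" → prefix "0100" already present; 0 new (none)
  "0100010" → prefix "010001" already present; 1 new (0)
  "0100011110" → prefix "010001111" already present; 1 new (0)
  "010001" → prefix "010001" already present; 0 new (none)
  "0111100" → prefix "011" already present; 4 new (1, 1, 0, 0)
  "0111000" → prefix "0111" already present; 3 new (0, 0, 0)
  "0100111" → prefix "0100" already present; 3 new (1, 1, 1)
  "001111110" → prefix "0" already present; 8 new (0, 1, 1, 1, 1, 1, 1, 0)
  "010" → prefix "010" already present; 0 new (none)
Total nodes = 4 + 9 + 2 + 3 + 3 + 0 + 0 + 0 + 1 + 1 + 0 + 4 + 3 + 3 + 8 + 0 = 41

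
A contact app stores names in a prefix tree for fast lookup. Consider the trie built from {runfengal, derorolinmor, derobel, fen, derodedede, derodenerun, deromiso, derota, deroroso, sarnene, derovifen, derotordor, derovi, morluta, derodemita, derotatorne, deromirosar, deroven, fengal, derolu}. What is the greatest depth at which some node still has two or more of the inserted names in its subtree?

Equivalently: take the maximum, over all pairs, of their longest common prefix length.
"derodedede" and "derodemita" agree on "derode" (6 characters) before diverging; nothing deeper is shared.
Longest shared-prefix length: 6

6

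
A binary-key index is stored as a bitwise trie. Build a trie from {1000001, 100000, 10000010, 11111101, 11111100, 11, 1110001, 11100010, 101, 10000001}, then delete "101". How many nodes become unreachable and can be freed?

Walk "101" from the leaf back toward the root, removing each node that no remaining word uses.
The suffix "1" (1 node) is used only by "101"; the node for "10" still has the child "0", so pruning stops there.
Nodes removed: 1

1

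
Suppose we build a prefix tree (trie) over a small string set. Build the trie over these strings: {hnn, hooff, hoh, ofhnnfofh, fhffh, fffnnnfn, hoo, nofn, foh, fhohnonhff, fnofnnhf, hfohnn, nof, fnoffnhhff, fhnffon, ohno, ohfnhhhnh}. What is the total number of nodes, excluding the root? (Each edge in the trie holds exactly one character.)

Insert word by word; a character creates a node only if that edge doesn't already exist:
  "hnn" → 3 new (h, n, n)
  "hooff" → prefix "h" already present; 4 new (o, o, f, f)
  "hoh" → prefix "ho" already present; 1 new (h)
  "ofhnnfofh" → 9 new (o, f, h, n, n, f, o, f, h)
  "fhffh" → 5 new (f, h, f, f, h)
  "fffnnnfn" → prefix "f" already present; 7 new (f, f, n, n, n, f, n)
  "hoo" → prefix "hoo" already present; 0 new (none)
  "nofn" → 4 new (n, o, f, n)
  "foh" → prefix "f" already present; 2 new (o, h)
  "fhohnonhff" → prefix "fh" already present; 8 new (o, h, n, o, n, h, f, f)
  "fnofnnhf" → prefix "f" already present; 7 new (n, o, f, n, n, h, f)
  "hfohnn" → prefix "h" already present; 5 new (f, o, h, n, n)
  "nof" → prefix "nof" already present; 0 new (none)
  "fnoffnhhff" → prefix "fnof" already present; 6 new (f, n, h, h, f, f)
  "fhnffon" → prefix "fh" already present; 5 new (n, f, f, o, n)
  "ohno" → prefix "o" already present; 3 new (h, n, o)
  "ohfnhhhnh" → prefix "oh" already present; 7 new (f, n, h, h, h, n, h)
Total nodes = 3 + 4 + 1 + 9 + 5 + 7 + 0 + 4 + 2 + 8 + 7 + 5 + 0 + 6 + 5 + 3 + 7 = 76

76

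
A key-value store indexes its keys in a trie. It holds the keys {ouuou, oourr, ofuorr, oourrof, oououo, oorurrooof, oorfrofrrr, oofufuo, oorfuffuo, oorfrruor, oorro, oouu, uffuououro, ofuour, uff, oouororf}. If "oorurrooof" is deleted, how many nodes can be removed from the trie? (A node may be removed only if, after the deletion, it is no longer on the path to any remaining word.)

7

Walk "oorurrooof" from the leaf back toward the root, removing each node that no remaining word uses.
The suffix "urrooof" (7 nodes) is used only by "oorurrooof"; the node for "oor" still has the child "f", so pruning stops there.
Nodes removed: 7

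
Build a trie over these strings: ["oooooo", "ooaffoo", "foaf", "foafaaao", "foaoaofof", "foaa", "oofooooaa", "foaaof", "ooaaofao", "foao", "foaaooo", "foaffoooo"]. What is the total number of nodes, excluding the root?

Count nodes per top-level branch (shared prefixes stored once):
  'f'-branch (foaa, foaaof, foaaooo, foaf, foafaaao, foaffoooo, foao, foaoaofof): 24 nodes
  'o'-branch (ooaaofao, ooaffoo, oofooooaa, oooooo): 23 nodes
Sum: 47

47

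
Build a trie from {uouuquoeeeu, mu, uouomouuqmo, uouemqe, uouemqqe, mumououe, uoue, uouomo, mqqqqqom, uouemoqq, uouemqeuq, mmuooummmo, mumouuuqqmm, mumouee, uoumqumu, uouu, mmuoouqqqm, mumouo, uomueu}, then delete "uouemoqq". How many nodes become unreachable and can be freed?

3

Walk "uouemoqq" from the leaf back toward the root, removing each node that no remaining word uses.
The suffix "oqq" (3 nodes) is used only by "uouemoqq"; the node for "uouem" still has the child "q", so pruning stops there.
Nodes removed: 3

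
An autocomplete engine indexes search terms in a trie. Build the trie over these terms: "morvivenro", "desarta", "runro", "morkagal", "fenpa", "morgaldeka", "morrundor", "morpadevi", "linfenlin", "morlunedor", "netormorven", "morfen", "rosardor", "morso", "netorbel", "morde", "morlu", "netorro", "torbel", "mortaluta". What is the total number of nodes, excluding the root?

109

For each word, the new-node count is its length minus the longest prefix already in the trie:
  "morvivenro" → 10 new (m, o, r, v, i, v, e, n, r, o)
  "desarta" → 7 new (d, e, s, a, r, t, a)
  "runro" → 5 new (r, u, n, r, o)
  "morkagal" → prefix "mor" already present; 5 new (k, a, g, a, l)
  "fenpa" → 5 new (f, e, n, p, a)
  "morgaldeka" → prefix "mor" already present; 7 new (g, a, l, d, e, k, a)
  "morrundor" → prefix "mor" already present; 6 new (r, u, n, d, o, r)
  "morpadevi" → prefix "mor" already present; 6 new (p, a, d, e, v, i)
  "linfenlin" → 9 new (l, i, n, f, e, n, l, i, n)
  "morlunedor" → prefix "mor" already present; 7 new (l, u, n, e, d, o, r)
  "netormorven" → 11 new (n, e, t, o, r, m, o, r, v, e, n)
  "morfen" → prefix "mor" already present; 3 new (f, e, n)
  "rosardor" → prefix "r" already present; 7 new (o, s, a, r, d, o, r)
  "morso" → prefix "mor" already present; 2 new (s, o)
  "netorbel" → prefix "netor" already present; 3 new (b, e, l)
  "morde" → prefix "mor" already present; 2 new (d, e)
  "morlu" → prefix "morlu" already present; 0 new (none)
  "netorro" → prefix "netor" already present; 2 new (r, o)
  "torbel" → 6 new (t, o, r, b, e, l)
  "mortaluta" → prefix "mor" already present; 6 new (t, a, l, u, t, a)
Total nodes = 10 + 7 + 5 + 5 + 5 + 7 + 6 + 6 + 9 + 7 + 11 + 3 + 7 + 2 + 3 + 2 + 0 + 2 + 6 + 6 = 109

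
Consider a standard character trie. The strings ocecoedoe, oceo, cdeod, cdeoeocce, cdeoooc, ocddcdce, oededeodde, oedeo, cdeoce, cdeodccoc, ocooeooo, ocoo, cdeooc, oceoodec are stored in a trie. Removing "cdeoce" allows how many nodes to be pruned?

2

A node on "cdeoce"'s path can go only if nothing else ends at it or branches off below it.
The suffix "ce" (2 nodes) is used only by "cdeoce"; the node for "cdeo" still has the child "d", so pruning stops there.
Nodes removed: 2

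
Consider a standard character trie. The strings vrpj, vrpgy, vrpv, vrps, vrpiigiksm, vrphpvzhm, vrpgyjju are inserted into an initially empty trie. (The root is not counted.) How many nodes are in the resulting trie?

24

Trie structure (* marks end of a word):
(root)
└─ v
   └─ r
      └─ p
         ├─ g
         │  └─ y *
         │     └─ j
         │        └─ j
         │           └─ u *
         ├─ h
         │  └─ p
         │     └─ v
         │        └─ z
         │           └─ h
         │              └─ m *
         ├─ i
         │  └─ i
         │     └─ g
         │        └─ i
         │           └─ k
         │              └─ s
         │                 └─ m *
         ├─ j *
         ├─ s *
         └─ v *
Counting every labelled node above: 24.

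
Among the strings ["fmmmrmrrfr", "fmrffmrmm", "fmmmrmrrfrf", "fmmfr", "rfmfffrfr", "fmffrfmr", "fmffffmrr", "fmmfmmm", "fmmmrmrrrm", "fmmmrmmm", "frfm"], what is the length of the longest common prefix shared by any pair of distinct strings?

10

Look for the deepest trie node that still has at least two words in its subtree.
e.g. "fmmmrmrrfr" and "fmmmrmrrfrf" share the prefix "fmmmrmrrfr" of length 10; no pair shares a longer one.
Longest shared-prefix length: 10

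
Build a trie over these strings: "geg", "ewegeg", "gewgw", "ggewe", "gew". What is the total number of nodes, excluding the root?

16

Count nodes per top-level branch (shared prefixes stored once):
  'e'-branch (ewegeg): 6 nodes
  'g'-branch (geg, gew, gewgw, ggewe): 10 nodes
Sum: 16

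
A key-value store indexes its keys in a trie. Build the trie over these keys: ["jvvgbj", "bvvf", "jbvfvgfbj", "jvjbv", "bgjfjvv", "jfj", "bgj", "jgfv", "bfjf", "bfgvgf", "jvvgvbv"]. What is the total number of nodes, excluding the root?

Count nodes per top-level branch (shared prefixes stored once):
  'b'-branch (bfgvgf, bfjf, bgj, bgjfjvv, bvvf): 17 nodes
  'j'-branch (jbvfvgfbj, jfj, jgfv, jvjbv, jvvgbj, jvvgvbv): 25 nodes
Sum: 42

42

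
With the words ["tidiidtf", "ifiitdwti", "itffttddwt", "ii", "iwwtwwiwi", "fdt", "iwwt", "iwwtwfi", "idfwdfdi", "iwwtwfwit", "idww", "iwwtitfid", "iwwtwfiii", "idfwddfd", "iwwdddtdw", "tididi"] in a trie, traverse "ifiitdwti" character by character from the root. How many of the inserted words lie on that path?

Walk "ifiitdwti" from the root; an end-of-word marker is hit whenever a stored word is a prefix of "ifiitdwti".
Prefixes of the query that are stored words: "ifiitdwti"
Count: 1

1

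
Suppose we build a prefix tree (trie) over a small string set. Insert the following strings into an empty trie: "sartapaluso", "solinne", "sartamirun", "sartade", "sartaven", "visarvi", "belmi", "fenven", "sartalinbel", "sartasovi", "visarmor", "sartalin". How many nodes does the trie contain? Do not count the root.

58

For each word, the new-node count is its length minus the longest prefix already in the trie:
  "sartapaluso" → 11 new (s, a, r, t, a, p, a, l, u, s, o)
  "solinne" → prefix "s" already present; 6 new (o, l, i, n, n, e)
  "sartamirun" → prefix "sarta" already present; 5 new (m, i, r, u, n)
  "sartade" → prefix "sarta" already present; 2 new (d, e)
  "sartaven" → prefix "sarta" already present; 3 new (v, e, n)
  "visarvi" → 7 new (v, i, s, a, r, v, i)
  "belmi" → 5 new (b, e, l, m, i)
  "fenven" → 6 new (f, e, n, v, e, n)
  "sartalinbel" → prefix "sarta" already present; 6 new (l, i, n, b, e, l)
  "sartasovi" → prefix "sarta" already present; 4 new (s, o, v, i)
  "visarmor" → prefix "visar" already present; 3 new (m, o, r)
  "sartalin" → prefix "sartalin" already present; 0 new (none)
Total nodes = 11 + 6 + 5 + 2 + 3 + 7 + 5 + 6 + 6 + 4 + 3 + 0 = 58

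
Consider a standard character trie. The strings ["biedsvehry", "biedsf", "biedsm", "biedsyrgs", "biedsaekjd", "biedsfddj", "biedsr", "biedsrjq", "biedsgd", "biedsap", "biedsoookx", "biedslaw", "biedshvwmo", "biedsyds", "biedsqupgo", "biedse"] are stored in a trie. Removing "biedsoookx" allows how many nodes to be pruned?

5

Walk "biedsoookx" from the leaf back toward the root, removing each node that no remaining word uses.
The suffix "oookx" (5 nodes) is used only by "biedsoookx"; the node for "bieds" still has the child "v", so pruning stops there.
Nodes removed: 5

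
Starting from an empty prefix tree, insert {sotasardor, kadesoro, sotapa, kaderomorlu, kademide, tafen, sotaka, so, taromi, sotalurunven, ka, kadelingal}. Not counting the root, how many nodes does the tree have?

56

For each word, the new-node count is its length minus the longest prefix already in the trie:
  "sotasardor" → 10 new (s, o, t, a, s, a, r, d, o, r)
  "kadesoro" → 8 new (k, a, d, e, s, o, r, o)
  "sotapa" → prefix "sota" already present; 2 new (p, a)
  "kaderomorlu" → prefix "kade" already present; 7 new (r, o, m, o, r, l, u)
  "kademide" → prefix "kade" already present; 4 new (m, i, d, e)
  "tafen" → 5 new (t, a, f, e, n)
  "sotaka" → prefix "sota" already present; 2 new (k, a)
  "so" → prefix "so" already present; 0 new (none)
  "taromi" → prefix "ta" already present; 4 new (r, o, m, i)
  "sotalurunven" → prefix "sota" already present; 8 new (l, u, r, u, n, v, e, n)
  "ka" → prefix "ka" already present; 0 new (none)
  "kadelingal" → prefix "kade" already present; 6 new (l, i, n, g, a, l)
Total nodes = 10 + 8 + 2 + 7 + 4 + 5 + 2 + 0 + 4 + 8 + 0 + 6 = 56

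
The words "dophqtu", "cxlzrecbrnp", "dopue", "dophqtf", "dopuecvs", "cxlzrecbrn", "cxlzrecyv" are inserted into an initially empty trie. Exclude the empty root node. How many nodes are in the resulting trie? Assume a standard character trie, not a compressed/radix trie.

26

Trace insertions, counting only characters that open a new branch:
  "dophqtu" → 7 new (d, o, p, h, q, t, u)
  "cxlzrecbrnp" → 11 new (c, x, l, z, r, e, c, b, r, n, p)
  "dopue" → prefix "dop" already present; 2 new (u, e)
  "dophqtf" → prefix "dophqt" already present; 1 new (f)
  "dopuecvs" → prefix "dopue" already present; 3 new (c, v, s)
  "cxlzrecbrn" → prefix "cxlzrecbrn" already present; 0 new (none)
  "cxlzrecyv" → prefix "cxlzrec" already present; 2 new (y, v)
Total nodes = 7 + 11 + 2 + 1 + 3 + 0 + 2 = 26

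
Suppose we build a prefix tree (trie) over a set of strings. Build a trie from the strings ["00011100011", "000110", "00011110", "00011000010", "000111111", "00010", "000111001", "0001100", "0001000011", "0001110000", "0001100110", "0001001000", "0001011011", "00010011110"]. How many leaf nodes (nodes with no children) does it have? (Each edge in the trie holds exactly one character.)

11

A leaf is a node with no children — equivalently, the end of a word that is not a proper prefix of any other stored word.
Those words: "0001000011", "0001001000", "00010011110", "0001011011", "00011000010", "0001100110", "0001110000", "00011100011", "000111001", "00011110", "000111111"
Leaf count: 11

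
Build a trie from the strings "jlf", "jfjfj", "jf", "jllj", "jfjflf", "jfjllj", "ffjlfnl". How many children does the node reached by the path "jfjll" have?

1

Follow the path "jfjll" to its node, then look at its outgoing edges.
Characters that immediately follow "jfjll" among the stored strings: {j}.
That node has 1 child edge.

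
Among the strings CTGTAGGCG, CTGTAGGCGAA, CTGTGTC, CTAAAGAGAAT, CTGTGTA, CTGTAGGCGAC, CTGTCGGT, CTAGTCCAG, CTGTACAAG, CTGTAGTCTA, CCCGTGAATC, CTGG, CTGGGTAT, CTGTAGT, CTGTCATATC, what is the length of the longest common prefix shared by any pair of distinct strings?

Look for the deepest trie node that still has at least two words in its subtree.
"CTGTAGGCGAA" and "CTGTAGGCGAC" agree on "CTGTAGGCGA" (10 characters) before diverging; nothing deeper is shared.
Longest shared-prefix length: 10

10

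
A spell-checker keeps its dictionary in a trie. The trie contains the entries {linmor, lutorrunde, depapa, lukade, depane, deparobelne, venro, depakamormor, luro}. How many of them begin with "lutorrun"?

1

Traverse to the node for "lutorrun", then collect every word in that subtree.
Matches: "lutorrunde"
Count: 1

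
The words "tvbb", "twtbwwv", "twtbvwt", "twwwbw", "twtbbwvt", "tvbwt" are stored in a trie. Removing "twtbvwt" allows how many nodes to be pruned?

3

Walk "twtbvwt" from the leaf back toward the root, removing each node that no remaining word uses.
The suffix "vwt" (3 nodes) is used only by "twtbvwt"; the node for "twtb" still has the child "w", so pruning stops there.
Nodes removed: 3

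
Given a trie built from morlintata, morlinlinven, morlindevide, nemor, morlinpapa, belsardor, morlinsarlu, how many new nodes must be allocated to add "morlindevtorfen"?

6

The longest prefix of "morlindevtorfen" already in the trie is "morlindev" (length 9).
So 15 − 9 = 6 new nodes.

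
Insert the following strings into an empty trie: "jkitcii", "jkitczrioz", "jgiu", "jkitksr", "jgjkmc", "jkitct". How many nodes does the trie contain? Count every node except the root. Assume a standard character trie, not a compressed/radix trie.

23

Trie structure (* marks end of a word):
(root)
└─ j
   ├─ g
   │  ├─ i
   │  │  └─ u *
   │  └─ j
   │     └─ k
   │        └─ m
   │           └─ c *
   └─ k
      └─ i
         └─ t
            ├─ c
            │  ├─ i
            │  │  └─ i *
            │  ├─ t *
            │  └─ z
            │     └─ r
            │        └─ i
            │           └─ o
            │              └─ z *
            └─ k
               └─ s
                  └─ r *
Counting every labelled node above: 23.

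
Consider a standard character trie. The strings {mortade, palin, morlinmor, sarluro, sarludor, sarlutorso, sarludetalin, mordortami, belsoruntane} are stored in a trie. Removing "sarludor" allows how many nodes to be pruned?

2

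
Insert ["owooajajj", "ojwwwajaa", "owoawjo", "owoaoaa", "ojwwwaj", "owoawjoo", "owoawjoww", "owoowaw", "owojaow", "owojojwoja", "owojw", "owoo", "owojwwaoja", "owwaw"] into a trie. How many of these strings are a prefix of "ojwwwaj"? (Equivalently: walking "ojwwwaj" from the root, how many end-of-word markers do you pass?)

Check each prefix of "ojwwwaj" against the stored set — each match is an end-marker on the path.
Prefixes of the query that are stored words: "ojwwwaj"
Count: 1

1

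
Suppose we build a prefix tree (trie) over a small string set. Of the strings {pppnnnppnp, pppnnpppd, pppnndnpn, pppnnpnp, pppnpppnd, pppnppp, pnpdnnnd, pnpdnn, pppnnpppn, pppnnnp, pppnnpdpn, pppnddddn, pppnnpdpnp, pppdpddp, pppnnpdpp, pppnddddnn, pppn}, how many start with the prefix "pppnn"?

Filter for entries beginning with "pppnn":
Words under "pppnn": pppnndnpn, pppnnnp, pppnnnppnp, pppnnpdpn, pppnnpdpnp, pppnnpdpp, pppnnpnp, pppnnpppd, pppnnpppn
Count: 9

9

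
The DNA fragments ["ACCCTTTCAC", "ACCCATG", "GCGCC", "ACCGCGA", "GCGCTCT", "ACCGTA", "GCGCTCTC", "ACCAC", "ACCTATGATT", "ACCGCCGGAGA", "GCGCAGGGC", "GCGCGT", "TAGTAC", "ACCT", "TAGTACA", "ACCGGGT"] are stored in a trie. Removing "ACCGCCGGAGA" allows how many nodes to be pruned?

Walk "ACCGCCGGAGA" from the leaf back toward the root, removing each node that no remaining word uses.
The suffix "CGGAGA" (6 nodes) is used only by "ACCGCCGGAGA"; the node for "ACCGC" still has the child "G", so pruning stops there.
Nodes removed: 6

6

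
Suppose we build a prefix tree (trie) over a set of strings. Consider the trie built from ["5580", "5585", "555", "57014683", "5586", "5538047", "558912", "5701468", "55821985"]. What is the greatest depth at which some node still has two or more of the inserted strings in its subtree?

7

The deepest shared node is where two words last agree before diverging.
e.g. "5701468" and "57014683" share the prefix "5701468" of length 7; no pair shares a longer one.
Longest shared-prefix length: 7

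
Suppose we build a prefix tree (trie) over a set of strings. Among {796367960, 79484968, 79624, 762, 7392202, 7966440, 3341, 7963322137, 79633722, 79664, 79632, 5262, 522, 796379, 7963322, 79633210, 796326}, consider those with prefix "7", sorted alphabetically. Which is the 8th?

Words with prefix "7", in lexicographic order: "7392202", "762", "79484968", "79624", "79632", "796326", "79633210", "7963322", "7963322137", "79633722", "796367960", "796379", "79664", "7966440"
Position 8: 7963322

7963322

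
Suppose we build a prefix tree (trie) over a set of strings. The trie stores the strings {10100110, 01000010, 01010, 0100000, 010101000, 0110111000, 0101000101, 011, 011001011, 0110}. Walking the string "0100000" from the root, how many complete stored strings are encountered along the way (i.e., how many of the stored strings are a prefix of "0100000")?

1

Walk "0100000" from the root; an end-of-word marker is hit whenever a stored word is a prefix of "0100000".
Prefixes of the query that are stored words: "0100000"
Count: 1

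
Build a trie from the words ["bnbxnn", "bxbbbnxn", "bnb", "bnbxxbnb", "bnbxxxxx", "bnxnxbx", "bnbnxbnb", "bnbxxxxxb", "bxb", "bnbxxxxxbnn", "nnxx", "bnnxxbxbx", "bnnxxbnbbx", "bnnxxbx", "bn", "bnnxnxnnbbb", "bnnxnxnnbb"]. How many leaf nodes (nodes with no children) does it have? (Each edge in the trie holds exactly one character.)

A leaf is a node with no children — equivalently, the end of a word that is not a proper prefix of any other stored word.
Those words: "bnbnxbnb", "bnbxnn", "bnbxxbnb", "bnbxxxxxbnn", "bnnxnxnnbbb", "bnnxxbnbbx", "bnnxxbxbx", "bnxnxbx", "bxbbbnxn", "nnxx"
Leaf count: 10

10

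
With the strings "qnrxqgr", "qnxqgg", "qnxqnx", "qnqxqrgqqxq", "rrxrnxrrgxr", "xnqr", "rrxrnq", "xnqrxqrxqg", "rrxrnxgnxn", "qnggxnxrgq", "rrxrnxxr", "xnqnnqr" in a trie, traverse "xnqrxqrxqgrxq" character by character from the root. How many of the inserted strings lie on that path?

2

Traverse "xnqrxqrxqgrxq" character by character; count nodes along the way that are marked as word ends.
Prefixes of the query that are stored words: "xnqr", "xnqrxqrxqg"
Count: 2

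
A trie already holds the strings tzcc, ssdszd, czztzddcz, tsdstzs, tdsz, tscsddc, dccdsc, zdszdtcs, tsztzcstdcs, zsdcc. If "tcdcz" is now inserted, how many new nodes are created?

4

"t" is already a path in the trie; the remaining "cdcz" must be added.
Each of the 4 remaining characters creates one node.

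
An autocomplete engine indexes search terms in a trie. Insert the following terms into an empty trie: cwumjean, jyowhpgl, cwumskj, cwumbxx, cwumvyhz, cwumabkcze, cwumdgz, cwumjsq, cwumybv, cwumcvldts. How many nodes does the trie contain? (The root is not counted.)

46

Count nodes per top-level branch (shared prefixes stored once):
  'c'-branch (cwumabkcze, cwumbxx, cwumcvldts, cwumdgz, cwumjean, cwumjsq, cwumskj, cwumvyhz, cwumybv): 38 nodes
  'j'-branch (jyowhpgl): 8 nodes
Sum: 46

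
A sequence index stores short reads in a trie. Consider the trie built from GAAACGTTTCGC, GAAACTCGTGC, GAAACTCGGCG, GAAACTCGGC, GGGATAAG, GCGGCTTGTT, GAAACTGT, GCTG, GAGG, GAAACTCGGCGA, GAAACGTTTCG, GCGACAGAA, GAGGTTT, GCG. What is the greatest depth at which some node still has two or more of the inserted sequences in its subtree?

11

Equivalently: take the maximum, over all pairs, of their longest common prefix length.
"GAAACGTTTCG" and "GAAACGTTTCGC" agree on "GAAACGTTTCG" (11 characters) before diverging; nothing deeper is shared.
Longest shared-prefix length: 11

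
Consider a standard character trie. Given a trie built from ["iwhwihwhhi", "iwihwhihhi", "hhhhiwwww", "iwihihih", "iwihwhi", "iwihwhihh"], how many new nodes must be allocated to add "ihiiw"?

4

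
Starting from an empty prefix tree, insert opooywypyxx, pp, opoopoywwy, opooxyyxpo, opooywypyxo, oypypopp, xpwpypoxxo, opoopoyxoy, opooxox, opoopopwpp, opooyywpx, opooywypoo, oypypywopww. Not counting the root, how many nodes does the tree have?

64

Trace insertions, counting only characters that open a new branch:
  "opooywypyxx" → 11 new (o, p, o, o, y, w, y, p, y, x, x)
  "pp" → 2 new (p, p)
  "opoopoywwy" → prefix "opoo" already present; 6 new (p, o, y, w, w, y)
  "opooxyyxpo" → prefix "opoo" already present; 6 new (x, y, y, x, p, o)
  "opooywypyxo" → prefix "opooywypyx" already present; 1 new (o)
  "oypypopp" → prefix "o" already present; 7 new (y, p, y, p, o, p, p)
  "xpwpypoxxo" → 10 new (x, p, w, p, y, p, o, x, x, o)
  "opoopoyxoy" → prefix "opoopoy" already present; 3 new (x, o, y)
  "opooxox" → prefix "opoox" already present; 2 new (o, x)
  "opoopopwpp" → prefix "opoopo" already present; 4 new (p, w, p, p)
  "opooyywpx" → prefix "opooy" already present; 4 new (y, w, p, x)
  "opooywypoo" → prefix "opooywyp" already present; 2 new (o, o)
  "oypypywopww" → prefix "oypyp" already present; 6 new (y, w, o, p, w, w)
Total nodes = 11 + 2 + 6 + 6 + 1 + 7 + 10 + 3 + 2 + 4 + 4 + 2 + 6 = 64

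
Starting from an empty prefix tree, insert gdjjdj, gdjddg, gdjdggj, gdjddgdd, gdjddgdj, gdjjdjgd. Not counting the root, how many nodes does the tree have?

17

Count nodes per top-level branch (shared prefixes stored once):
  'g'-branch (gdjddg, gdjddgdd, gdjddgdj, gdjdggj, gdjjdj, gdjjdjgd): 17 nodes
Sum: 17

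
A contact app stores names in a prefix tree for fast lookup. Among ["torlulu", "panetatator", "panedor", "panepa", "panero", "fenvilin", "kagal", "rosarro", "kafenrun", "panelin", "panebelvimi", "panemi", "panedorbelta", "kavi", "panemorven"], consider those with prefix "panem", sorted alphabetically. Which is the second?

panemorven

DFS of the "panem" subtree visits, in order: "panemi", "panemorven"
The 2nd is panemorven.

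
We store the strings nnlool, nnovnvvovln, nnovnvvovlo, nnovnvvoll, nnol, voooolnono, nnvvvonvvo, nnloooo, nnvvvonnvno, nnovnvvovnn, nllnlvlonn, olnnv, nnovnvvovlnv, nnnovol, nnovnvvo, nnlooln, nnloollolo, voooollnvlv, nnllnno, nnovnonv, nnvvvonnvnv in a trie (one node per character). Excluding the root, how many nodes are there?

83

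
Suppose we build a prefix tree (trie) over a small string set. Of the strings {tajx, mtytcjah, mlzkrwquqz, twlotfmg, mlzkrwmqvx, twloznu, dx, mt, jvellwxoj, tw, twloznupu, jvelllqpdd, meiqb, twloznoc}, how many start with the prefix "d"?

1

Traverse to the node for "d", then collect every word in that subtree.
Matches: "dx"
Count: 1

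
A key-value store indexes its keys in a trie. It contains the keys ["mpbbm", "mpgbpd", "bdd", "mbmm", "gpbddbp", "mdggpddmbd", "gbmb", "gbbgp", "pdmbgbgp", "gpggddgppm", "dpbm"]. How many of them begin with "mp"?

2

Walk to "mp"; the words in its subtree are exactly those with that prefix.
Matches: "mpbbm", "mpgbpd"
Count: 2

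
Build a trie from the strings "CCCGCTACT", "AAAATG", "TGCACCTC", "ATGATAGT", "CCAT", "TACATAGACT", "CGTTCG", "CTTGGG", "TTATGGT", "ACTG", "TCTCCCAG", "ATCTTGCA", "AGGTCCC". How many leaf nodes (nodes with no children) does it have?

13

Leaves are exactly the stored words that no other stored word extends.
Those words: "AAAATG", "ACTG", "AGGTCCC", "ATCTTGCA", "ATGATAGT", "CCAT", "CCCGCTACT", "CGTTCG", "CTTGGG", "TACATAGACT", "TCTCCCAG", "TGCACCTC", "TTATGGT"
Leaf count: 13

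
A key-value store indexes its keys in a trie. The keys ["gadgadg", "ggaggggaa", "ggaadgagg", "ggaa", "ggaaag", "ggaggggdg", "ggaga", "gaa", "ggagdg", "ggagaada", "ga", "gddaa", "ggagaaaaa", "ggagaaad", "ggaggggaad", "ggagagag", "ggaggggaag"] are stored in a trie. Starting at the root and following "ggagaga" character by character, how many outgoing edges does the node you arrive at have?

1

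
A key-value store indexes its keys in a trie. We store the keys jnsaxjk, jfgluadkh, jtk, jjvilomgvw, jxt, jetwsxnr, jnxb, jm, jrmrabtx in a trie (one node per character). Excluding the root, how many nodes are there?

For each word, the new-node count is its length minus the longest prefix already in the trie:
  "jnsaxjk" → 7 new (j, n, s, a, x, j, k)
  "jfgluadkh" → prefix "j" already present; 8 new (f, g, l, u, a, d, k, h)
  "jtk" → prefix "j" already present; 2 new (t, k)
  "jjvilomgvw" → prefix "j" already present; 9 new (j, v, i, l, o, m, g, v, w)
  "jxt" → prefix "j" already present; 2 new (x, t)
  "jetwsxnr" → prefix "j" already present; 7 new (e, t, w, s, x, n, r)
  "jnxb" → prefix "jn" already present; 2 new (x, b)
  "jm" → prefix "j" already present; 1 new (m)
  "jrmrabtx" → prefix "j" already present; 7 new (r, m, r, a, b, t, x)
Total nodes = 7 + 8 + 2 + 9 + 2 + 7 + 2 + 1 + 7 = 45

45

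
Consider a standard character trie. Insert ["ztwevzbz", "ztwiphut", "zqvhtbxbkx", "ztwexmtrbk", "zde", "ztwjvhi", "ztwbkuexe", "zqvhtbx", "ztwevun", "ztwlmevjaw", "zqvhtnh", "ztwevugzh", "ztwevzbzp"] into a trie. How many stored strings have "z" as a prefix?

Traverse to the node for "z", then collect every word in that subtree.
Words under "z": zde, zqvhtbx, zqvhtbxbkx, zqvhtnh, ztwbkuexe, ztwevugzh, ztwevun, ztwevzbz, ztwevzbzp, ztwexmtrbk, ztwiphut, ztwjvhi, ztwlmevjaw
Count: 13

13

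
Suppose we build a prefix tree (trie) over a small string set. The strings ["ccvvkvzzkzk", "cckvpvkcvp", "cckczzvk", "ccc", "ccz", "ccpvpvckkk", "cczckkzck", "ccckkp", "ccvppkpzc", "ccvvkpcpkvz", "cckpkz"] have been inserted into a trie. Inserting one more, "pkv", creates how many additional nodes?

3

Nothing in the trie begins with "p"; the whole of "pkv" is new.
3 − 0 = 3 new nodes.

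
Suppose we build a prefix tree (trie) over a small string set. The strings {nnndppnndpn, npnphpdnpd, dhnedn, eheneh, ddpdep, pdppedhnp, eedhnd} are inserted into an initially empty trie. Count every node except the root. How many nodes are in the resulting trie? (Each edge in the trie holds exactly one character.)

51

Insert word by word; a character creates a node only if that edge doesn't already exist:
  "nnndppnndpn" → 11 new (n, n, n, d, p, p, n, n, d, p, n)
  "npnphpdnpd" → prefix "n" already present; 9 new (p, n, p, h, p, d, n, p, d)
  "dhnedn" → 6 new (d, h, n, e, d, n)
  "eheneh" → 6 new (e, h, e, n, e, h)
  "ddpdep" → prefix "d" already present; 5 new (d, p, d, e, p)
  "pdppedhnp" → 9 new (p, d, p, p, e, d, h, n, p)
  "eedhnd" → prefix "e" already present; 5 new (e, d, h, n, d)
Total nodes = 11 + 9 + 6 + 6 + 5 + 9 + 5 = 51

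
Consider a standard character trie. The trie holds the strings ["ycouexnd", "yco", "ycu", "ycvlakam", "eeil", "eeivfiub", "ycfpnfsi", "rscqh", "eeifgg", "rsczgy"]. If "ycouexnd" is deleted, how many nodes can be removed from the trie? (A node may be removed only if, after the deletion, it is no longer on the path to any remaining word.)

Walk "ycouexnd" from the leaf back toward the root, removing each node that no remaining word uses.
The suffix "uexnd" (5 nodes) is used only by "ycouexnd"; "yco" is itself a stored word, so pruning stops there.
Nodes removed: 5

5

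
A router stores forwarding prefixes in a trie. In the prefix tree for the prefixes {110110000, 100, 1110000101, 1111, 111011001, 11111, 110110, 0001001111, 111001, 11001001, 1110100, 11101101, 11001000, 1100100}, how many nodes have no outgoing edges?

11

A leaf is a node with no children — equivalently, the end of a word that is not a proper prefix of any other stored word.
Those words: "0001001111", "100", "11001000", "11001001", "110110000", "1110000101", "111001", "1110100", "111011001", "11101101", "11111"
Leaf count: 11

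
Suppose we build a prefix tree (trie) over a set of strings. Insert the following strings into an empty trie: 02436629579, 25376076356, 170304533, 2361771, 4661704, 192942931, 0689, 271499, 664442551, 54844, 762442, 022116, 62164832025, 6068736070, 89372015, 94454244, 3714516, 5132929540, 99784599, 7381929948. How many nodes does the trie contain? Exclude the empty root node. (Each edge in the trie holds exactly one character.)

Insert word by word; a character creates a node only if that edge doesn't already exist:
  "02436629579" → 11 new (0, 2, 4, 3, 6, 6, 2, 9, 5, 7, 9)
  "25376076356" → 11 new (2, 5, 3, 7, 6, 0, 7, 6, 3, 5, 6)
  "170304533" → 9 new (1, 7, 0, 3, 0, 4, 5, 3, 3)
  "2361771" → prefix "2" already present; 6 new (3, 6, 1, 7, 7, 1)
  "4661704" → 7 new (4, 6, 6, 1, 7, 0, 4)
  "192942931" → prefix "1" already present; 8 new (9, 2, 9, 4, 2, 9, 3, 1)
  "0689" → prefix "0" already present; 3 new (6, 8, 9)
  "271499" → prefix "2" already present; 5 new (7, 1, 4, 9, 9)
  "664442551" → 9 new (6, 6, 4, 4, 4, 2, 5, 5, 1)
  "54844" → 5 new (5, 4, 8, 4, 4)
  "762442" → 6 new (7, 6, 2, 4, 4, 2)
  "022116" → prefix "02" already present; 4 new (2, 1, 1, 6)
  "62164832025" → prefix "6" already present; 10 new (2, 1, 6, 4, 8, 3, 2, 0, 2, 5)
  "6068736070" → prefix "6" already present; 9 new (0, 6, 8, 7, 3, 6, 0, 7, 0)
  "89372015" → 8 new (8, 9, 3, 7, 2, 0, 1, 5)
  "94454244" → 8 new (9, 4, 4, 5, 4, 2, 4, 4)
  "3714516" → 7 new (3, 7, 1, 4, 5, 1, 6)
  "5132929540" → prefix "5" already present; 9 new (1, 3, 2, 9, 2, 9, 5, 4, 0)
  "99784599" → prefix "9" already present; 7 new (9, 7, 8, 4, 5, 9, 9)
  "7381929948" → prefix "7" already present; 9 new (3, 8, 1, 9, 2, 9, 9, 4, 8)
Total nodes = 11 + 11 + 9 + 6 + 7 + 8 + 3 + 5 + 9 + 5 + 6 + 4 + 10 + 9 + 8 + 8 + 7 + 9 + 7 + 9 = 151

151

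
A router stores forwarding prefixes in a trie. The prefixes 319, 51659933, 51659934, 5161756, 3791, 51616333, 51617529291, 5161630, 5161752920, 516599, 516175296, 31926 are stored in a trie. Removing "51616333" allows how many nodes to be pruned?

After clearing the end-marker at "51616333", prune upward until reaching a node still needed by another word.
The suffix "33" (2 nodes) is used only by "51616333"; the node for "516163" still has the child "0", so pruning stops there.
Nodes removed: 2

2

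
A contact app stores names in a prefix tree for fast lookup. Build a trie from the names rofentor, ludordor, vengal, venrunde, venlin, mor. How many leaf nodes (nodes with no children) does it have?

6

Leaves are exactly the stored words that no other stored word extends.
Those words: "ludordor", "mor", "rofentor", "vengal", "venlin", "venrunde"
Leaf count: 6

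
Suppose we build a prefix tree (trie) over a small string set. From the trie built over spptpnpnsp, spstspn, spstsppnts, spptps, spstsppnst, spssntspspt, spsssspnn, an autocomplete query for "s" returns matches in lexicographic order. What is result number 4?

Words with prefix "s", in lexicographic order: "spptpnpnsp", "spptps", "spssntspspt", "spsssspnn", "spstspn", "spstsppnst", "spstsppnts"
Position 4: spsssspnn

spsssspnn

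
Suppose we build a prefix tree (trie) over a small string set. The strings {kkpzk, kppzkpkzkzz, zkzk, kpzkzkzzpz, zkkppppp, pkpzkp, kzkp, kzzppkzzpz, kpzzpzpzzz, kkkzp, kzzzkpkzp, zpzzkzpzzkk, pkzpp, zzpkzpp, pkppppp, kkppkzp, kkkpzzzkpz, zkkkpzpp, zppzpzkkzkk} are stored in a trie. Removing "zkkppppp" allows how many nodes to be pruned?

5

After clearing the end-marker at "zkkppppp", prune upward until reaching a node still needed by another word.
The suffix "ppppp" (5 nodes) is used only by "zkkppppp"; the node for "zkk" still has the child "k", so pruning stops there.
Nodes removed: 5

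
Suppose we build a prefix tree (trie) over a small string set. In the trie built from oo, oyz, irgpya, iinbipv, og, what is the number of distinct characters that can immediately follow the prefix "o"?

3

Follow the path "o" to its node, then look at its outgoing edges.
Characters that immediately follow "o" among the stored strings: {g, o, y}.
That node has 3 child edges.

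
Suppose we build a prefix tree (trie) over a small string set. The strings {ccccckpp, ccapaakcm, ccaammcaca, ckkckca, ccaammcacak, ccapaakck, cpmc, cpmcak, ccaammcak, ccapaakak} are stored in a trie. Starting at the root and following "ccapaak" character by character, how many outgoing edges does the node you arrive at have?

2

Follow the path "ccapaak" to its node, then look at its outgoing edges.
Distinct next characters after "ccapaak": a, c.
That node has 2 child edges.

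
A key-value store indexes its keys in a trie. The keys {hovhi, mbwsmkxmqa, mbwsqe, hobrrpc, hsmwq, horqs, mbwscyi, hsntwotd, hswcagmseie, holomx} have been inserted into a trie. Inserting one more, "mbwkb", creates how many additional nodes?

2

"mbw" is already a path in the trie; the remaining "kb" must be added.
New nodes needed: |"mbwkb"| − 3 = 5 − 3 = 2.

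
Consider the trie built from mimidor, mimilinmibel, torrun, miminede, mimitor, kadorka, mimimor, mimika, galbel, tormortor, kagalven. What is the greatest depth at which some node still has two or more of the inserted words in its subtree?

4

Equivalently: take the maximum, over all pairs, of their longest common prefix length.
"mimidor" and "mimika" agree on "mimi" (4 characters) before diverging; nothing deeper is shared.
Longest shared-prefix length: 4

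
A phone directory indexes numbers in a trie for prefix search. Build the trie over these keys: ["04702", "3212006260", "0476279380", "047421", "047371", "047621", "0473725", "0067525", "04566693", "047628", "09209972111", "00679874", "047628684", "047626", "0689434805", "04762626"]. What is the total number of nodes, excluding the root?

73

Insert word by word; a character creates a node only if that edge doesn't already exist:
  "04702" → 5 new (0, 4, 7, 0, 2)
  "3212006260" → 10 new (3, 2, 1, 2, 0, 0, 6, 2, 6, 0)
  "0476279380" → prefix "047" already present; 7 new (6, 2, 7, 9, 3, 8, 0)
  "047421" → prefix "047" already present; 3 new (4, 2, 1)
  "047371" → prefix "047" already present; 3 new (3, 7, 1)
  "047621" → prefix "04762" already present; 1 new (1)
  "0473725" → prefix "04737" already present; 2 new (2, 5)
  "0067525" → prefix "0" already present; 6 new (0, 6, 7, 5, 2, 5)
  "04566693" → prefix "04" already present; 6 new (5, 6, 6, 6, 9, 3)
  "047628" → prefix "04762" already present; 1 new (8)
  "09209972111" → prefix "0" already present; 10 new (9, 2, 0, 9, 9, 7, 2, 1, 1, 1)
  "00679874" → prefix "0067" already present; 4 new (9, 8, 7, 4)
  "047628684" → prefix "047628" already present; 3 new (6, 8, 4)
  "047626" → prefix "04762" already present; 1 new (6)
  "0689434805" → prefix "0" already present; 9 new (6, 8, 9, 4, 3, 4, 8, 0, 5)
  "04762626" → prefix "047626" already present; 2 new (2, 6)
Total nodes = 5 + 10 + 7 + 3 + 3 + 1 + 2 + 6 + 6 + 1 + 10 + 4 + 3 + 1 + 9 + 2 = 73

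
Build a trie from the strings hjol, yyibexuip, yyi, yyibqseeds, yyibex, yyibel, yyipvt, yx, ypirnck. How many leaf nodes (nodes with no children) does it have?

7

A leaf is a node with no children — equivalently, the end of a word that is not a proper prefix of any other stored word.
Those words: "hjol", "ypirnck", "yx", "yyibel", "yyibexuip", "yyibqseeds", "yyipvt"
Leaf count: 7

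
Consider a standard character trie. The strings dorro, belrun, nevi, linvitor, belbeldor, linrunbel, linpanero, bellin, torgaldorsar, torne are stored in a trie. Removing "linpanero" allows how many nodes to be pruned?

6

A node on "linpanero"'s path can go only if nothing else ends at it or branches off below it.
The suffix "panero" (6 nodes) is used only by "linpanero"; the node for "lin" still has the child "v", so pruning stops there.
Nodes removed: 6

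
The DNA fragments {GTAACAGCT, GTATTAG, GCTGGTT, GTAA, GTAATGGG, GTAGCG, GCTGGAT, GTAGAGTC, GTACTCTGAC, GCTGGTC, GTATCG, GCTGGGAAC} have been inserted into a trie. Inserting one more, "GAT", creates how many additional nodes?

2

The longest prefix of "GAT" already in the trie is "G" (length 1).
So 3 − 1 = 2 new nodes.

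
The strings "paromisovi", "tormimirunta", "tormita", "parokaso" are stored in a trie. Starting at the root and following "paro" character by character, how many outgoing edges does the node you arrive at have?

2

Walk "paro" from the root, arriving at one node.
Distinct next characters after "paro": k, m.
That node has 2 child edges.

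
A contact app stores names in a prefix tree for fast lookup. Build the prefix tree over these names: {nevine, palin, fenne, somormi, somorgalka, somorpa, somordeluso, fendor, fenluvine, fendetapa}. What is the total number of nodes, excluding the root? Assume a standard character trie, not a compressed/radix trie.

Count nodes per top-level branch (shared prefixes stored once):
  'f'-branch (fendetapa, fendor, fenluvine, fenne): 19 nodes
  'n'-branch (nevine): 6 nodes
  'p'-branch (palin): 5 nodes
  's'-branch (somordeluso, somorgalka, somormi, somorpa): 20 nodes
Sum: 50

50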